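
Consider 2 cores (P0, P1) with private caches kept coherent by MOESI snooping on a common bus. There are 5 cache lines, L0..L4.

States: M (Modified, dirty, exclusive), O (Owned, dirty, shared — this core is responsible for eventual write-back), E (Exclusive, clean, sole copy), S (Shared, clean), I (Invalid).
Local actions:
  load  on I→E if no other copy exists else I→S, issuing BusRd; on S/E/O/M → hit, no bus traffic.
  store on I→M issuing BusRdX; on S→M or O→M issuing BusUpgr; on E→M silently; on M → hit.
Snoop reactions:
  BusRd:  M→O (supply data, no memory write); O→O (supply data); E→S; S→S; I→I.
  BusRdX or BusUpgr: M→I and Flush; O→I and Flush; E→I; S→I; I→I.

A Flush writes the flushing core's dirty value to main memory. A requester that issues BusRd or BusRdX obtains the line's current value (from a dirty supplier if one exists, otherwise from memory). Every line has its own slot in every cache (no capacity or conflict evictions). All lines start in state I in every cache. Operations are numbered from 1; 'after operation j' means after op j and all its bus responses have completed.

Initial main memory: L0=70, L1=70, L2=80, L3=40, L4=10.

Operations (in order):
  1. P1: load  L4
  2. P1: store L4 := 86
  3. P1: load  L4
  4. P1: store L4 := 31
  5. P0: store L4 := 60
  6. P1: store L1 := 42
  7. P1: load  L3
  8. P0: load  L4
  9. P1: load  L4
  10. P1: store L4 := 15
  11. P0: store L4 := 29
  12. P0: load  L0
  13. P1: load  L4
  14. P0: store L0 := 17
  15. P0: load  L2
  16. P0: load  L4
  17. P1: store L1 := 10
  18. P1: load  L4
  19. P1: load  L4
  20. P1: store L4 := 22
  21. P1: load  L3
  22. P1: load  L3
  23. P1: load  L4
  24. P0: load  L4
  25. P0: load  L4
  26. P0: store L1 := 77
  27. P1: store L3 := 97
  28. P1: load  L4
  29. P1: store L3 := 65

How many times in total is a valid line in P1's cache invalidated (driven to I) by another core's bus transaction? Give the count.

step 1: P1: load  L4  ⟶  IE  (L4)  txn=BusRd  M[L4]=10
step 2: P1: store L4 := 86  ⟶  IM  (L4)  txn=∅  M[L4]=10
step 3: P1: load  L4  ⟶  IM  (L4)  txn=∅  M[L4]=10
step 4: P1: store L4 := 31  ⟶  IM  (L4)  txn=∅  M[L4]=10
step 5: P0: store L4 := 60  ⟶  MI  (L4)  txn=BusRdX+Flush  M[L4]=31
step 6: P1: store L1 := 42  ⟶  IM  (L1)  txn=BusRdX  M[L1]=70
step 7: P1: load  L3  ⟶  IE  (L3)  txn=BusRd  M[L3]=40
step 8: P0: load  L4  ⟶  MI  (L4)  txn=∅  M[L4]=31
step 9: P1: load  L4  ⟶  OS  (L4)  txn=BusRd  M[L4]=31
step 10: P1: store L4 := 15  ⟶  IM  (L4)  txn=BusUpgr+Flush  M[L4]=60
step 11: P0: store L4 := 29  ⟶  MI  (L4)  txn=BusRdX+Flush  M[L4]=15
step 12: P0: load  L0  ⟶  EI  (L0)  txn=BusRd  M[L0]=70
step 13: P1: load  L4  ⟶  OS  (L4)  txn=BusRd  M[L4]=15
step 14: P0: store L0 := 17  ⟶  MI  (L0)  txn=∅  M[L0]=70
step 15: P0: load  L2  ⟶  EI  (L2)  txn=BusRd  M[L2]=80
step 16: P0: load  L4  ⟶  OS  (L4)  txn=∅  M[L4]=15
step 17: P1: store L1 := 10  ⟶  IM  (L1)  txn=∅  M[L1]=70
step 18: P1: load  L4  ⟶  OS  (L4)  txn=∅  M[L4]=15
step 19: P1: load  L4  ⟶  OS  (L4)  txn=∅  M[L4]=15
step 20: P1: store L4 := 22  ⟶  IM  (L4)  txn=BusUpgr+Flush  M[L4]=29
step 21: P1: load  L3  ⟶  IE  (L3)  txn=∅  M[L3]=40
step 22: P1: load  L3  ⟶  IE  (L3)  txn=∅  M[L3]=40
step 23: P1: load  L4  ⟶  IM  (L4)  txn=∅  M[L4]=29
step 24: P0: load  L4  ⟶  SO  (L4)  txn=BusRd  M[L4]=29
step 25: P0: load  L4  ⟶  SO  (L4)  txn=∅  M[L4]=29
step 26: P0: store L1 := 77  ⟶  MI  (L1)  txn=BusRdX+Flush  M[L1]=10
step 27: P1: store L3 := 97  ⟶  IM  (L3)  txn=∅  M[L3]=40
step 28: P1: load  L4  ⟶  SO  (L4)  txn=∅  M[L4]=29
step 29: P1: store L3 := 65  ⟶  IM  (L3)  txn=∅  M[L3]=40

invalidations = 3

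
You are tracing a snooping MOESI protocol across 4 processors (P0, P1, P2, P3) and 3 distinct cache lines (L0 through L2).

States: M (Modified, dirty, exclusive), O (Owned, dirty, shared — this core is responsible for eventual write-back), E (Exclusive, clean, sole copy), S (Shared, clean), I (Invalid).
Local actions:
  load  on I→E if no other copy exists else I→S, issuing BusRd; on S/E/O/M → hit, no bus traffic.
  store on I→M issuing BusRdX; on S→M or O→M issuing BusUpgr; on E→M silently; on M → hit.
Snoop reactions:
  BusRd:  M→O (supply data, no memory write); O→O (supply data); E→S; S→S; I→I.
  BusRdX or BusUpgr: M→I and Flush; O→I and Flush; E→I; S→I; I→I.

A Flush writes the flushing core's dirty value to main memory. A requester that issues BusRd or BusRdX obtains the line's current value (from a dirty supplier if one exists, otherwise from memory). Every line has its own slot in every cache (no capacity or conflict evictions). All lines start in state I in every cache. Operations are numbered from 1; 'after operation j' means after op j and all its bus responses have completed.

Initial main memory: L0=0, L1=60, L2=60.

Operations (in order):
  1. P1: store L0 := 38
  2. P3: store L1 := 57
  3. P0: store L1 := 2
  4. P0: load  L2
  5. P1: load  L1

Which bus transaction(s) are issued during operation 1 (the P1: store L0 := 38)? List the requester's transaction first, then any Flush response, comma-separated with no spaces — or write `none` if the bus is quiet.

bus = BusRdX

[1] P1: store L0 := 38 | P0:I, P1:M(38), P2:I, P3:I | bus: BusRdX
[2] P3: store L1 := 57 | P0:I, P1:I, P2:I, P3:M(57) | bus: BusRdX
[3] P0: store L1 := 2 | P0:M(2), P1:I, P2:I, P3:I | bus: BusRdX,Flush
[4] P0: load  L2 | P0:E(60), P1:I, P2:I, P3:I | bus: BusRd
[5] P1: load  L1 | P0:O(2), P1:S(2), P2:I, P3:I | bus: BusRd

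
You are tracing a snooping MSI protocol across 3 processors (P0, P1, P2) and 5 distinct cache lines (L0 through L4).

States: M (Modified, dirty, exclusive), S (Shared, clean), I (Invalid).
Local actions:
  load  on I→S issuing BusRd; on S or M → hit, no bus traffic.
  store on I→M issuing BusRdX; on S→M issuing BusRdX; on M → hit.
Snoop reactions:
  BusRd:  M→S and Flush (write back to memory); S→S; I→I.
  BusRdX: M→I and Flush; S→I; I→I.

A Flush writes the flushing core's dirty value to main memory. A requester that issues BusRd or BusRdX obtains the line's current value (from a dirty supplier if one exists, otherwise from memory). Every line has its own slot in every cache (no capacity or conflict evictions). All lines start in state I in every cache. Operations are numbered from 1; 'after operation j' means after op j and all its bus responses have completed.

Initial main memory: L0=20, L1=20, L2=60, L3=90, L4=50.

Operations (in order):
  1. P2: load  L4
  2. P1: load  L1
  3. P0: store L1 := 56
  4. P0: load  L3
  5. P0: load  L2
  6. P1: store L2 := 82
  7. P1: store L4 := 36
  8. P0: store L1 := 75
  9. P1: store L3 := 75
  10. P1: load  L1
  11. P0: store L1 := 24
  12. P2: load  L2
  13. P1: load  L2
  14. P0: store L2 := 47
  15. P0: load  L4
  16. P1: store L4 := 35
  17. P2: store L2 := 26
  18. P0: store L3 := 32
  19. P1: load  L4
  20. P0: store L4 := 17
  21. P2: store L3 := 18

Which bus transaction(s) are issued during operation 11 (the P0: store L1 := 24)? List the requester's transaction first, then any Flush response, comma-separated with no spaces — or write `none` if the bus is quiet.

bus = BusRdX

1. P2: load  L4  bus=[BusRd]  L4: P0=I P1=I P2=S  mem[L4]=50
2. P1: load  L1  bus=[BusRd]  L1: P0=I P1=S P2=I  mem[L1]=20
3. P0: store L1 := 56  bus=[BusRdX]  L1: P0=M P1=I P2=I  mem[L1]=20
4. P0: load  L3  bus=[BusRd]  L3: P0=S P1=I P2=I  mem[L3]=90
5. P0: load  L2  bus=[BusRd]  L2: P0=S P1=I P2=I  mem[L2]=60
6. P1: store L2 := 82  bus=[BusRdX]  L2: P0=I P1=M P2=I  mem[L2]=60
7. P1: store L4 := 36  bus=[BusRdX]  L4: P0=I P1=M P2=I  mem[L4]=50
8. P0: store L1 := 75  bus=[-]  L1: P0=M P1=I P2=I  mem[L1]=20
9. P1: store L3 := 75  bus=[BusRdX]  L3: P0=I P1=M P2=I  mem[L3]=90
10. P1: load  L1  bus=[BusRd,Flush]  L1: P0=S P1=S P2=I  mem[L1]=75
11. P0: store L1 := 24  bus=[BusRdX]  L1: P0=M P1=I P2=I  mem[L1]=75
12. P2: load  L2  bus=[BusRd,Flush]  L2: P0=I P1=S P2=S  mem[L2]=82
13. P1: load  L2  bus=[-]  L2: P0=I P1=S P2=S  mem[L2]=82
14. P0: store L2 := 47  bus=[BusRdX]  L2: P0=M P1=I P2=I  mem[L2]=82
15. P0: load  L4  bus=[BusRd,Flush]  L4: P0=S P1=S P2=I  mem[L4]=36
16. P1: store L4 := 35  bus=[BusRdX]  L4: P0=I P1=M P2=I  mem[L4]=36
17. P2: store L2 := 26  bus=[BusRdX,Flush]  L2: P0=I P1=I P2=M  mem[L2]=47
18. P0: store L3 := 32  bus=[BusRdX,Flush]  L3: P0=M P1=I P2=I  mem[L3]=75
19. P1: load  L4  bus=[-]  L4: P0=I P1=M P2=I  mem[L4]=36
20. P0: store L4 := 17  bus=[BusRdX,Flush]  L4: P0=M P1=I P2=I  mem[L4]=35
21. P2: store L3 := 18  bus=[BusRdX,Flush]  L3: P0=I P1=I P2=M  mem[L3]=32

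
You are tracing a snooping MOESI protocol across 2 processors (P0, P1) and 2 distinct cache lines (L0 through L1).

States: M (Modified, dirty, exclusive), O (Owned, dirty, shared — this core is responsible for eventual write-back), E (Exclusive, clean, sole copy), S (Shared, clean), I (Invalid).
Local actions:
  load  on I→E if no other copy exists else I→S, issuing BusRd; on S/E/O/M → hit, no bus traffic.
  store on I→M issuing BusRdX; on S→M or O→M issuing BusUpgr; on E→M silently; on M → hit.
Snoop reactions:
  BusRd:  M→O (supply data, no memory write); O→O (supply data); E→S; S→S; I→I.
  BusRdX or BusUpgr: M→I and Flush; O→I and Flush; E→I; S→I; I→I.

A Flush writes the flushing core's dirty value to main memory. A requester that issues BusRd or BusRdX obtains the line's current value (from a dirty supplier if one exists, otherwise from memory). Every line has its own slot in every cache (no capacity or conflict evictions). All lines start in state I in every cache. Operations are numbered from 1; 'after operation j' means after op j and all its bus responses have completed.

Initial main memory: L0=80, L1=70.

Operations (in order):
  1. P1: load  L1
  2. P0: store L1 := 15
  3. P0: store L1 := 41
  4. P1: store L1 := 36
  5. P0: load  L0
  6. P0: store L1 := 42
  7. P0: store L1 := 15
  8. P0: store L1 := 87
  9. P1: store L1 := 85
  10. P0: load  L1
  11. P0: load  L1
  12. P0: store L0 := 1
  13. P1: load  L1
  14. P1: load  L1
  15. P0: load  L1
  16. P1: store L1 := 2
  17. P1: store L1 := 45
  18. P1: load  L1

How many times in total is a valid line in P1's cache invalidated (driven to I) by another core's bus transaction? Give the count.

[1] P1: load  L1 | P0:I, P1:E(70) | bus: BusRd
[2] P0: store L1 := 15 | P0:M(15), P1:I | bus: BusRdX
[3] P0: store L1 := 41 | P0:M(41), P1:I | bus: none
[4] P1: store L1 := 36 | P0:I, P1:M(36) | bus: BusRdX,Flush
[5] P0: load  L0 | P0:E(80), P1:I | bus: BusRd
[6] P0: store L1 := 42 | P0:M(42), P1:I | bus: BusRdX,Flush
[7] P0: store L1 := 15 | P0:M(15), P1:I | bus: none
[8] P0: store L1 := 87 | P0:M(87), P1:I | bus: none
[9] P1: store L1 := 85 | P0:I, P1:M(85) | bus: BusRdX,Flush
[10] P0: load  L1 | P0:S(85), P1:O(85) | bus: BusRd
[11] P0: load  L1 | P0:S(85), P1:O(85) | bus: none
[12] P0: store L0 := 1 | P0:M(1), P1:I | bus: none
[13] P1: load  L1 | P0:S(85), P1:O(85) | bus: none
[14] P1: load  L1 | P0:S(85), P1:O(85) | bus: none
[15] P0: load  L1 | P0:S(85), P1:O(85) | bus: none
[16] P1: store L1 := 2 | P0:I, P1:M(2) | bus: BusUpgr
[17] P1: store L1 := 45 | P0:I, P1:M(45) | bus: none
[18] P1: load  L1 | P0:I, P1:M(45) | bus: none

invalidations = 2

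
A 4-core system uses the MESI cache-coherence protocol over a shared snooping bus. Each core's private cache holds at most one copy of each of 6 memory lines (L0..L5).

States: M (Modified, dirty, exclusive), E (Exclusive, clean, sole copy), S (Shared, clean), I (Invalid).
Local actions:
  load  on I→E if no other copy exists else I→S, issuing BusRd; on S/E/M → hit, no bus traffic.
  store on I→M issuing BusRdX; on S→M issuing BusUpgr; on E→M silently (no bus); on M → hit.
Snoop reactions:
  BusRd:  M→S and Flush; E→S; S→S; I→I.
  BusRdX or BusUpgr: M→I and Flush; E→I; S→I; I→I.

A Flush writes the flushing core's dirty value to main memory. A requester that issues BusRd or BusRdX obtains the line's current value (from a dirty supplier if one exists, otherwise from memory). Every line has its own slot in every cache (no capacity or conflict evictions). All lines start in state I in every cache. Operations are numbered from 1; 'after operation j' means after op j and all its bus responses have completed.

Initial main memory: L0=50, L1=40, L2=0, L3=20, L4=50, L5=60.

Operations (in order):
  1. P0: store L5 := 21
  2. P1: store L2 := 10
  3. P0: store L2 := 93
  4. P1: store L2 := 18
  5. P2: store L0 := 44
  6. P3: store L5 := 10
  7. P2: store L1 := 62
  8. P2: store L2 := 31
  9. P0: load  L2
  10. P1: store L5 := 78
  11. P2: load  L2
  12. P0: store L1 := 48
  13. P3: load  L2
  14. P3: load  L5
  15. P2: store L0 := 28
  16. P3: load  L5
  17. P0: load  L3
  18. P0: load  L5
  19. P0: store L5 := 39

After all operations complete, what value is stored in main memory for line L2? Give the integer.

1. P0: store L5 := 21  bus=[BusRdX]  L5: P0=M P1=I P2=I P3=I  mem[L5]=60
2. P1: store L2 := 10  bus=[BusRdX]  L2: P0=I P1=M P2=I P3=I  mem[L2]=0
3. P0: store L2 := 93  bus=[BusRdX,Flush]  L2: P0=M P1=I P2=I P3=I  mem[L2]=10
4. P1: store L2 := 18  bus=[BusRdX,Flush]  L2: P0=I P1=M P2=I P3=I  mem[L2]=93
5. P2: store L0 := 44  bus=[BusRdX]  L0: P0=I P1=I P2=M P3=I  mem[L0]=50
6. P3: store L5 := 10  bus=[BusRdX,Flush]  L5: P0=I P1=I P2=I P3=M  mem[L5]=21
7. P2: store L1 := 62  bus=[BusRdX]  L1: P0=I P1=I P2=M P3=I  mem[L1]=40
8. P2: store L2 := 31  bus=[BusRdX,Flush]  L2: P0=I P1=I P2=M P3=I  mem[L2]=18
9. P0: load  L2  bus=[BusRd,Flush]  L2: P0=S P1=I P2=S P3=I  mem[L2]=31
10. P1: store L5 := 78  bus=[BusRdX,Flush]  L5: P0=I P1=M P2=I P3=I  mem[L5]=10
11. P2: load  L2  bus=[-]  L2: P0=S P1=I P2=S P3=I  mem[L2]=31
12. P0: store L1 := 48  bus=[BusRdX,Flush]  L1: P0=M P1=I P2=I P3=I  mem[L1]=62
13. P3: load  L2  bus=[BusRd]  L2: P0=S P1=I P2=S P3=S  mem[L2]=31
14. P3: load  L5  bus=[BusRd,Flush]  L5: P0=I P1=S P2=I P3=S  mem[L5]=78
15. P2: store L0 := 28  bus=[-]  L0: P0=I P1=I P2=M P3=I  mem[L0]=50
16. P3: load  L5  bus=[-]  L5: P0=I P1=S P2=I P3=S  mem[L5]=78
17. P0: load  L3  bus=[BusRd]  L3: P0=E P1=I P2=I P3=I  mem[L3]=20
18. P0: load  L5  bus=[BusRd]  L5: P0=S P1=S P2=I P3=S  mem[L5]=78
19. P0: store L5 := 39  bus=[BusUpgr]  L5: P0=M P1=I P2=I P3=I  mem[L5]=78

memory[L2] = 31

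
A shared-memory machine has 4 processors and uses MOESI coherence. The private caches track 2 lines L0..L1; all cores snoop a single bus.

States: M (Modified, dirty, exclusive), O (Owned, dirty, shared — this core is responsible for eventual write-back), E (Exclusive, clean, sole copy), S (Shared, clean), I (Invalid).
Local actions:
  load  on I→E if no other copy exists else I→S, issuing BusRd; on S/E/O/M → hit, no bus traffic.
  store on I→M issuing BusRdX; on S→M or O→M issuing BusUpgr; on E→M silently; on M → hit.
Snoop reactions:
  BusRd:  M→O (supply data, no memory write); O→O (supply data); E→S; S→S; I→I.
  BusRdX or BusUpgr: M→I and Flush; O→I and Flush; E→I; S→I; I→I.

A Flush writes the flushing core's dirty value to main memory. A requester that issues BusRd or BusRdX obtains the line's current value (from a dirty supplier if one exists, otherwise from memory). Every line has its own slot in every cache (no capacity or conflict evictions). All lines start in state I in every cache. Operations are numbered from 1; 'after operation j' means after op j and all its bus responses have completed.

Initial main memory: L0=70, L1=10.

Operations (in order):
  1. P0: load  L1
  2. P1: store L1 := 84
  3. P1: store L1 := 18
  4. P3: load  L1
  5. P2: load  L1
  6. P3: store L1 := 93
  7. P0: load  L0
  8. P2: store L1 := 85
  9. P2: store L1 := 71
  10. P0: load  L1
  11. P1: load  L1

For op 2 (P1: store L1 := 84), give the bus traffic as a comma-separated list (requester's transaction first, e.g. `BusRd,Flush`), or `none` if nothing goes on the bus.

bus = BusRdX

[1] P0: load  L1 | P0:E(10), P1:I, P2:I, P3:I | bus: BusRd
[2] P1: store L1 := 84 | P0:I, P1:M(84), P2:I, P3:I | bus: BusRdX
[3] P1: store L1 := 18 | P0:I, P1:M(18), P2:I, P3:I | bus: none
[4] P3: load  L1 | P0:I, P1:O(18), P2:I, P3:S(18) | bus: BusRd
[5] P2: load  L1 | P0:I, P1:O(18), P2:S(18), P3:S(18) | bus: BusRd
[6] P3: store L1 := 93 | P0:I, P1:I, P2:I, P3:M(93) | bus: BusUpgr,Flush
[7] P0: load  L0 | P0:E(70), P1:I, P2:I, P3:I | bus: BusRd
[8] P2: store L1 := 85 | P0:I, P1:I, P2:M(85), P3:I | bus: BusRdX,Flush
[9] P2: store L1 := 71 | P0:I, P1:I, P2:M(71), P3:I | bus: none
[10] P0: load  L1 | P0:S(71), P1:I, P2:O(71), P3:I | bus: BusRd
[11] P1: load  L1 | P0:S(71), P1:S(71), P2:O(71), P3:I | bus: BusRd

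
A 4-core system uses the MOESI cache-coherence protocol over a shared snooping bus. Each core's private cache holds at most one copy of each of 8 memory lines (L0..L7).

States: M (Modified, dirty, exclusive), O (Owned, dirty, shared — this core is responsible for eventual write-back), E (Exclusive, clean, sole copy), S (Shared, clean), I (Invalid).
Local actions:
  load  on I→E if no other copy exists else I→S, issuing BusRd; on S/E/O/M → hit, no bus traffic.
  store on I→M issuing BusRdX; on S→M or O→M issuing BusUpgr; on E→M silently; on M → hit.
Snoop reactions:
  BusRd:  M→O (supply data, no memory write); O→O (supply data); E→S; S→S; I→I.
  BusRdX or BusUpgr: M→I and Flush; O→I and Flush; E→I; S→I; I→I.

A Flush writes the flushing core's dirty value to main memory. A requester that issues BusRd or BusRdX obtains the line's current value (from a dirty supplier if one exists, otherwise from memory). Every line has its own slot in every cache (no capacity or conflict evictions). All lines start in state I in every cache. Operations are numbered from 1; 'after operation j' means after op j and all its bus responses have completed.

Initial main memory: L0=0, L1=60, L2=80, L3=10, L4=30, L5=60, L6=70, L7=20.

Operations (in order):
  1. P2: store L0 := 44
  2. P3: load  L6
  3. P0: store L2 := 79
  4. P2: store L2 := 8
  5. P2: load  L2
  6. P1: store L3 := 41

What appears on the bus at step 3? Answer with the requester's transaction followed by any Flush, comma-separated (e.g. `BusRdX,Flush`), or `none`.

bus = BusRdX

1. P2: store L0 := 44  bus=[BusRdX]  L0: P0=I P1=I P2=M P3=I  mem[L0]=0
2. P3: load  L6  bus=[BusRd]  L6: P0=I P1=I P2=I P3=E  mem[L6]=70
3. P0: store L2 := 79  bus=[BusRdX]  L2: P0=M P1=I P2=I P3=I  mem[L2]=80
4. P2: store L2 := 8  bus=[BusRdX,Flush]  L2: P0=I P1=I P2=M P3=I  mem[L2]=79
5. P2: load  L2  bus=[-]  L2: P0=I P1=I P2=M P3=I  mem[L2]=79
6. P1: store L3 := 41  bus=[BusRdX]  L3: P0=I P1=M P2=I P3=I  mem[L3]=10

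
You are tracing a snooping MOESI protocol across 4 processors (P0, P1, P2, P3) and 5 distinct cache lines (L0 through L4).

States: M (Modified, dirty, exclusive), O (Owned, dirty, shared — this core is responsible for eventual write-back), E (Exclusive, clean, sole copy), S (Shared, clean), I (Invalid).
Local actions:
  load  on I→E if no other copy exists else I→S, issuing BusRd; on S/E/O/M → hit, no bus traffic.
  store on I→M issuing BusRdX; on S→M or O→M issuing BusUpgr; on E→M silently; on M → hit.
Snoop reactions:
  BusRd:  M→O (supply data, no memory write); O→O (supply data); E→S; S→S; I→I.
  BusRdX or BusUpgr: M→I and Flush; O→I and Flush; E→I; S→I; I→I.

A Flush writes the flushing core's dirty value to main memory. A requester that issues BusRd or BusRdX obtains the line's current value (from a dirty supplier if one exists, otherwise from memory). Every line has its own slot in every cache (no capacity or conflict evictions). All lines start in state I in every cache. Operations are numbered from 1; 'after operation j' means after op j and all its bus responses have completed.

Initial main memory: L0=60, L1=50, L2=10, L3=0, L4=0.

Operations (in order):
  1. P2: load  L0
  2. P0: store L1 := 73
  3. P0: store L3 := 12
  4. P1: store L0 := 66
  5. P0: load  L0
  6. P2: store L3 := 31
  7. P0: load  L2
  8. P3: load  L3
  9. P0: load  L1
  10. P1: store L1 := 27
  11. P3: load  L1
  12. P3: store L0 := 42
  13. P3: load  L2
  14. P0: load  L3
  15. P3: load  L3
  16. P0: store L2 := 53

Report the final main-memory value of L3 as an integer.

memory[L3] = 12

  op1 P2: load  L0 → I/I/E/I on L0; bus BusRd; mem=60
  op2 P0: store L1 := 73 → M/I/I/I on L1; bus BusRdX; mem=50
  op3 P0: store L3 := 12 → M/I/I/I on L3; bus BusRdX; mem=0
  op4 P1: store L0 := 66 → I/M/I/I on L0; bus BusRdX; mem=60
  op5 P0: load  L0 → S/O/I/I on L0; bus BusRd; mem=60
  op6 P2: store L3 := 31 → I/I/M/I on L3; bus BusRdX Flush; mem=12
  op7 P0: load  L2 → E/I/I/I on L2; bus BusRd; mem=10
  op8 P3: load  L3 → I/I/O/S on L3; bus BusRd; mem=12
  op9 P0: load  L1 → M/I/I/I on L1; bus (none); mem=50
  op10 P1: store L1 := 27 → I/M/I/I on L1; bus BusRdX Flush; mem=73
  op11 P3: load  L1 → I/O/I/S on L1; bus BusRd; mem=73
  op12 P3: store L0 := 42 → I/I/I/M on L0; bus BusRdX Flush; mem=66
  op13 P3: load  L2 → S/I/I/S on L2; bus BusRd; mem=10
  op14 P0: load  L3 → S/I/O/S on L3; bus BusRd; mem=12
  op15 P3: load  L3 → S/I/O/S on L3; bus (none); mem=12
  op16 P0: store L2 := 53 → M/I/I/I on L2; bus BusUpgr; mem=10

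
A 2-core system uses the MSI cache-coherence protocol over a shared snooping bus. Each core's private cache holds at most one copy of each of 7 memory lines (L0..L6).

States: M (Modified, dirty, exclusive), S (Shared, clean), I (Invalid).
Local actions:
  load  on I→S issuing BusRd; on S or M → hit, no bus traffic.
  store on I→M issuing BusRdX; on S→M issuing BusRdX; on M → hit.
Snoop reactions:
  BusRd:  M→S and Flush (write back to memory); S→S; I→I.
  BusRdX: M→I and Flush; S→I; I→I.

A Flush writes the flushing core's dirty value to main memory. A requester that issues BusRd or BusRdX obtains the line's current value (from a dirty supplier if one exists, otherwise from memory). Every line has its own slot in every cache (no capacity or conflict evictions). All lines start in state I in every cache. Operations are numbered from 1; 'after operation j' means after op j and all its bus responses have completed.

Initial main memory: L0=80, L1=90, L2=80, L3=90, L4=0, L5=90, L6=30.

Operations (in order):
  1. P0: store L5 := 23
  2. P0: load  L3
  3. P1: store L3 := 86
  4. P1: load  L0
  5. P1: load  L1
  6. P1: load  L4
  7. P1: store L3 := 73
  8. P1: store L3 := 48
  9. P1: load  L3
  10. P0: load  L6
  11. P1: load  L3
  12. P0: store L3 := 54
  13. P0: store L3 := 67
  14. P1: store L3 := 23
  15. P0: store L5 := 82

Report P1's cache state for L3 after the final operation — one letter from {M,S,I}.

step 1: P0: store L5 := 23  ⟶  MI  (L5)  txn=BusRdX  M[L5]=90
step 2: P0: load  L3  ⟶  SI  (L3)  txn=BusRd  M[L3]=90
step 3: P1: store L3 := 86  ⟶  IM  (L3)  txn=BusRdX  M[L3]=90
step 4: P1: load  L0  ⟶  IS  (L0)  txn=BusRd  M[L0]=80
step 5: P1: load  L1  ⟶  IS  (L1)  txn=BusRd  M[L1]=90
step 6: P1: load  L4  ⟶  IS  (L4)  txn=BusRd  M[L4]=0
step 7: P1: store L3 := 73  ⟶  IM  (L3)  txn=∅  M[L3]=90
step 8: P1: store L3 := 48  ⟶  IM  (L3)  txn=∅  M[L3]=90
step 9: P1: load  L3  ⟶  IM  (L3)  txn=∅  M[L3]=90
step 10: P0: load  L6  ⟶  SI  (L6)  txn=BusRd  M[L6]=30
step 11: P1: load  L3  ⟶  IM  (L3)  txn=∅  M[L3]=90
step 12: P0: store L3 := 54  ⟶  MI  (L3)  txn=BusRdX+Flush  M[L3]=48
step 13: P0: store L3 := 67  ⟶  MI  (L3)  txn=∅  M[L3]=48
step 14: P1: store L3 := 23  ⟶  IM  (L3)  txn=BusRdX+Flush  M[L3]=67
step 15: P0: store L5 := 82  ⟶  MI  (L5)  txn=∅  M[L5]=90

state = M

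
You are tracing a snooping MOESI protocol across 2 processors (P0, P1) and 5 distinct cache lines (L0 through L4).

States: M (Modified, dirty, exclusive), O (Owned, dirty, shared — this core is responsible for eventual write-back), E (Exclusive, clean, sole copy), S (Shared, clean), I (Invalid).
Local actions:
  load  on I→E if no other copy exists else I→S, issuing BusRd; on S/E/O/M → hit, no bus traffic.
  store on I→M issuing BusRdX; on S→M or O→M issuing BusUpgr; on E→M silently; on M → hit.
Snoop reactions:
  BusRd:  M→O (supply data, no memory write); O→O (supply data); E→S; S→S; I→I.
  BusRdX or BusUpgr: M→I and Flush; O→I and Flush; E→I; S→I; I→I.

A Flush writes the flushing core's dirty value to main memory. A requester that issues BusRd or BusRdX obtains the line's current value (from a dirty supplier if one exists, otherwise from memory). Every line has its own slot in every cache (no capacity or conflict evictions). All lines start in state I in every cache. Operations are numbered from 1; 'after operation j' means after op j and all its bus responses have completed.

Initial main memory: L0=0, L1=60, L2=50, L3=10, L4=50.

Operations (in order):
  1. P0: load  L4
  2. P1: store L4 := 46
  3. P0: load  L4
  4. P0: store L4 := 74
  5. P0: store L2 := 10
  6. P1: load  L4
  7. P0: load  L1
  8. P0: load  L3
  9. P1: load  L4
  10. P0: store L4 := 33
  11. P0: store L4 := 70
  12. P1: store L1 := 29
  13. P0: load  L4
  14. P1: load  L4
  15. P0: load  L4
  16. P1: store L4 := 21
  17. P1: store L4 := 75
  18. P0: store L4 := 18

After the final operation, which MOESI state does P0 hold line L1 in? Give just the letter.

state = I

1. P0: load  L4  bus=[BusRd]  L4: P0=E P1=I  mem[L4]=50
2. P1: store L4 := 46  bus=[BusRdX]  L4: P0=I P1=M  mem[L4]=50
3. P0: load  L4  bus=[BusRd]  L4: P0=S P1=O  mem[L4]=50
4. P0: store L4 := 74  bus=[BusUpgr,Flush]  L4: P0=M P1=I  mem[L4]=46
5. P0: store L2 := 10  bus=[BusRdX]  L2: P0=M P1=I  mem[L2]=50
6. P1: load  L4  bus=[BusRd]  L4: P0=O P1=S  mem[L4]=46
7. P0: load  L1  bus=[BusRd]  L1: P0=E P1=I  mem[L1]=60
8. P0: load  L3  bus=[BusRd]  L3: P0=E P1=I  mem[L3]=10
9. P1: load  L4  bus=[-]  L4: P0=O P1=S  mem[L4]=46
10. P0: store L4 := 33  bus=[BusUpgr]  L4: P0=M P1=I  mem[L4]=46
11. P0: store L4 := 70  bus=[-]  L4: P0=M P1=I  mem[L4]=46
12. P1: store L1 := 29  bus=[BusRdX]  L1: P0=I P1=M  mem[L1]=60
13. P0: load  L4  bus=[-]  L4: P0=M P1=I  mem[L4]=46
14. P1: load  L4  bus=[BusRd]  L4: P0=O P1=S  mem[L4]=46
15. P0: load  L4  bus=[-]  L4: P0=O P1=S  mem[L4]=46
16. P1: store L4 := 21  bus=[BusUpgr,Flush]  L4: P0=I P1=M  mem[L4]=70
17. P1: store L4 := 75  bus=[-]  L4: P0=I P1=M  mem[L4]=70
18. P0: store L4 := 18  bus=[BusRdX,Flush]  L4: P0=M P1=I  mem[L4]=75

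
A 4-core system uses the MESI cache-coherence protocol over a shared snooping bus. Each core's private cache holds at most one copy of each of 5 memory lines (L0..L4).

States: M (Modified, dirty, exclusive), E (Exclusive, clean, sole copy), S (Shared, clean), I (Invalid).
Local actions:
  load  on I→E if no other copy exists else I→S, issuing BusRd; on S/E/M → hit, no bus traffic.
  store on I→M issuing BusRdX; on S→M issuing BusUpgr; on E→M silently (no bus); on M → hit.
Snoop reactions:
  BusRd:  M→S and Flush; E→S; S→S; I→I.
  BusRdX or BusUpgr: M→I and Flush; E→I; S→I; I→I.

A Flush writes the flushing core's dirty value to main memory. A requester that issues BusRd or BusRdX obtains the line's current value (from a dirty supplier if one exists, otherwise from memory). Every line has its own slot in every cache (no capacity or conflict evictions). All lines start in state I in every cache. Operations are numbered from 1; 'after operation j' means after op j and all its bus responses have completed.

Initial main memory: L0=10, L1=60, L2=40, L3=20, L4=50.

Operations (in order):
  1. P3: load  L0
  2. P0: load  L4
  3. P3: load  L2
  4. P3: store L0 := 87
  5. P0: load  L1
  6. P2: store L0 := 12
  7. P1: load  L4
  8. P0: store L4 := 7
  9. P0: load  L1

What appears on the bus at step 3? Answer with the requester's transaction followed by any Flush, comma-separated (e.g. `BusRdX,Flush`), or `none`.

step 1: P3: load  L0  ⟶  IIIE  (L0)  txn=BusRd  M[L0]=10
step 2: P0: load  L4  ⟶  EIII  (L4)  txn=BusRd  M[L4]=50
step 3: P3: load  L2  ⟶  IIIE  (L2)  txn=BusRd  M[L2]=40
step 4: P3: store L0 := 87  ⟶  IIIM  (L0)  txn=∅  M[L0]=10
step 5: P0: load  L1  ⟶  EIII  (L1)  txn=BusRd  M[L1]=60
step 6: P2: store L0 := 12  ⟶  IIMI  (L0)  txn=BusRdX+Flush  M[L0]=87
step 7: P1: load  L4  ⟶  SSII  (L4)  txn=BusRd  M[L4]=50
step 8: P0: store L4 := 7  ⟶  MIII  (L4)  txn=BusUpgr  M[L4]=50
step 9: P0: load  L1  ⟶  EIII  (L1)  txn=∅  M[L1]=60

bus = BusRd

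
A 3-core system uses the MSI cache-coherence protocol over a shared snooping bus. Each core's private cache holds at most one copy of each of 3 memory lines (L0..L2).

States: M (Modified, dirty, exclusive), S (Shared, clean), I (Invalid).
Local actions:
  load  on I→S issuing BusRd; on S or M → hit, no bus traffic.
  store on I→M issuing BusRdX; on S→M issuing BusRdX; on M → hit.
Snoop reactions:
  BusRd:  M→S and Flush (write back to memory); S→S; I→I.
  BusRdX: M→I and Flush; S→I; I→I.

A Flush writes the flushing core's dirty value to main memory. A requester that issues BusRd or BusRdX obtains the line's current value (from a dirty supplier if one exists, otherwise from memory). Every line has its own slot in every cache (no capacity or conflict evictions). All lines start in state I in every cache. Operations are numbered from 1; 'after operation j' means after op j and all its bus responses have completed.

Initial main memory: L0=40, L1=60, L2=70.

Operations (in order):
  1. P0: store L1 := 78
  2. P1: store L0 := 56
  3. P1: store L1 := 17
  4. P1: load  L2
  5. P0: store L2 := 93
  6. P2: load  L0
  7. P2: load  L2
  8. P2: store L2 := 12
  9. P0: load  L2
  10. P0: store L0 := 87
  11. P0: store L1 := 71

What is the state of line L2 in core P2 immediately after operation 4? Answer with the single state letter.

[1] P0: store L1 := 78 | P0:M(78), P1:I, P2:I | bus: BusRdX
[2] P1: store L0 := 56 | P0:I, P1:M(56), P2:I | bus: BusRdX
[3] P1: store L1 := 17 | P0:I, P1:M(17), P2:I | bus: BusRdX,Flush
[4] P1: load  L2 | P0:I, P1:S(70), P2:I | bus: BusRd
[5] P0: store L2 := 93 | P0:M(93), P1:I, P2:I | bus: BusRdX
[6] P2: load  L0 | P0:I, P1:S(56), P2:S(56) | bus: BusRd,Flush
[7] P2: load  L2 | P0:S(93), P1:I, P2:S(93) | bus: BusRd,Flush
[8] P2: store L2 := 12 | P0:I, P1:I, P2:M(12) | bus: BusRdX
[9] P0: load  L2 | P0:S(12), P1:I, P2:S(12) | bus: BusRd,Flush
[10] P0: store L0 := 87 | P0:M(87), P1:I, P2:I | bus: BusRdX
[11] P0: store L1 := 71 | P0:M(71), P1:I, P2:I | bus: BusRdX,Flush

state = I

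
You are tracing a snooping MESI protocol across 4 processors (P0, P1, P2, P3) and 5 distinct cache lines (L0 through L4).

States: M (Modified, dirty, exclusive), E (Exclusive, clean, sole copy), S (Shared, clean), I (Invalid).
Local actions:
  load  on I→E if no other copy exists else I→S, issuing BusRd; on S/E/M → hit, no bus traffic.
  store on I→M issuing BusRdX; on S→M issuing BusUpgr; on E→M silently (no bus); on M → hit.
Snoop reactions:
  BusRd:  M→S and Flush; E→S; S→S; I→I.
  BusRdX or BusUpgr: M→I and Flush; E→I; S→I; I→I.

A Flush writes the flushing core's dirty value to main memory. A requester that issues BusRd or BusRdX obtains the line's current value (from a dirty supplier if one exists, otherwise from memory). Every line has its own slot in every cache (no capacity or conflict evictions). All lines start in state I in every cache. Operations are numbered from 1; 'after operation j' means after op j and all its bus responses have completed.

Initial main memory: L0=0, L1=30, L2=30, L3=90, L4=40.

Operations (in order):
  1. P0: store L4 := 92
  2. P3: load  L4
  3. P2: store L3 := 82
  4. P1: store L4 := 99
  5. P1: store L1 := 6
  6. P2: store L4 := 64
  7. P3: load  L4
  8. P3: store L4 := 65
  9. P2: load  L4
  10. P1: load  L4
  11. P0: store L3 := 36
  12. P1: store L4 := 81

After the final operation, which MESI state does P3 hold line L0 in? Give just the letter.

state = I

step 1: P0: store L4 := 92  ⟶  MIII  (L4)  txn=BusRdX  M[L4]=40
step 2: P3: load  L4  ⟶  SIIS  (L4)  txn=BusRd+Flush  M[L4]=92
step 3: P2: store L3 := 82  ⟶  IIMI  (L3)  txn=BusRdX  M[L3]=90
step 4: P1: store L4 := 99  ⟶  IMII  (L4)  txn=BusRdX  M[L4]=92
step 5: P1: store L1 := 6  ⟶  IMII  (L1)  txn=BusRdX  M[L1]=30
step 6: P2: store L4 := 64  ⟶  IIMI  (L4)  txn=BusRdX+Flush  M[L4]=99
step 7: P3: load  L4  ⟶  IISS  (L4)  txn=BusRd+Flush  M[L4]=64
step 8: P3: store L4 := 65  ⟶  IIIM  (L4)  txn=BusUpgr  M[L4]=64
step 9: P2: load  L4  ⟶  IISS  (L4)  txn=BusRd+Flush  M[L4]=65
step 10: P1: load  L4  ⟶  ISSS  (L4)  txn=BusRd  M[L4]=65
step 11: P0: store L3 := 36  ⟶  MIII  (L3)  txn=BusRdX+Flush  M[L3]=82
step 12: P1: store L4 := 81  ⟶  IMII  (L4)  txn=BusUpgr  M[L4]=65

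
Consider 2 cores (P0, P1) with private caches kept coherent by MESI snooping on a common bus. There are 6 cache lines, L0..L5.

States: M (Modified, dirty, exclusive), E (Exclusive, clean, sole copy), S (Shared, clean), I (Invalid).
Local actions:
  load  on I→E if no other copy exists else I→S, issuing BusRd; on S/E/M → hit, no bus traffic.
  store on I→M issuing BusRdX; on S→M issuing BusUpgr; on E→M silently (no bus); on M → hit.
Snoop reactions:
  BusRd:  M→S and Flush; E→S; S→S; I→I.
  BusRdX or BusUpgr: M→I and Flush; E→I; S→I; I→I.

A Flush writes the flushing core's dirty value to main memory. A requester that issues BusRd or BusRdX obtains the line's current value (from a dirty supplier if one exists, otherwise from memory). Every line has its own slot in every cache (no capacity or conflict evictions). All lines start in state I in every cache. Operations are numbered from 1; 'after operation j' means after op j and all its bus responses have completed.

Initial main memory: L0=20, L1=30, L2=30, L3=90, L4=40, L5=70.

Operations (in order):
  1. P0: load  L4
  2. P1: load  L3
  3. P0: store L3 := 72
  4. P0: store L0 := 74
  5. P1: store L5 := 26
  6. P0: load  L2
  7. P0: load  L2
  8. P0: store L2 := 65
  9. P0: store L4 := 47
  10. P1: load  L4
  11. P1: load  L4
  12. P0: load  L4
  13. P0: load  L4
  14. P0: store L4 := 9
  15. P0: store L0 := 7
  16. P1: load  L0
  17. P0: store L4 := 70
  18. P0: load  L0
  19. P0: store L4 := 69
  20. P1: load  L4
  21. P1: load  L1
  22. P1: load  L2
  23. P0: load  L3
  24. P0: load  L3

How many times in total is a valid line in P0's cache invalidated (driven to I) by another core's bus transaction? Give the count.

invalidations = 0

step 1: P0: load  L4  ⟶  EI  (L4)  txn=BusRd  M[L4]=40
step 2: P1: load  L3  ⟶  IE  (L3)  txn=BusRd  M[L3]=90
step 3: P0: store L3 := 72  ⟶  MI  (L3)  txn=BusRdX  M[L3]=90
step 4: P0: store L0 := 74  ⟶  MI  (L0)  txn=BusRdX  M[L0]=20
step 5: P1: store L5 := 26  ⟶  IM  (L5)  txn=BusRdX  M[L5]=70
step 6: P0: load  L2  ⟶  EI  (L2)  txn=BusRd  M[L2]=30
step 7: P0: load  L2  ⟶  EI  (L2)  txn=∅  M[L2]=30
step 8: P0: store L2 := 65  ⟶  MI  (L2)  txn=∅  M[L2]=30
step 9: P0: store L4 := 47  ⟶  MI  (L4)  txn=∅  M[L4]=40
step 10: P1: load  L4  ⟶  SS  (L4)  txn=BusRd+Flush  M[L4]=47
step 11: P1: load  L4  ⟶  SS  (L4)  txn=∅  M[L4]=47
step 12: P0: load  L4  ⟶  SS  (L4)  txn=∅  M[L4]=47
step 13: P0: load  L4  ⟶  SS  (L4)  txn=∅  M[L4]=47
step 14: P0: store L4 := 9  ⟶  MI  (L4)  txn=BusUpgr  M[L4]=47
step 15: P0: store L0 := 7  ⟶  MI  (L0)  txn=∅  M[L0]=20
step 16: P1: load  L0  ⟶  SS  (L0)  txn=BusRd+Flush  M[L0]=7
step 17: P0: store L4 := 70  ⟶  MI  (L4)  txn=∅  M[L4]=47
step 18: P0: load  L0  ⟶  SS  (L0)  txn=∅  M[L0]=7
step 19: P0: store L4 := 69  ⟶  MI  (L4)  txn=∅  M[L4]=47
step 20: P1: load  L4  ⟶  SS  (L4)  txn=BusRd+Flush  M[L4]=69
step 21: P1: load  L1  ⟶  IE  (L1)  txn=BusRd  M[L1]=30
step 22: P1: load  L2  ⟶  SS  (L2)  txn=BusRd+Flush  M[L2]=65
step 23: P0: load  L3  ⟶  MI  (L3)  txn=∅  M[L3]=90
step 24: P0: load  L3  ⟶  MI  (L3)  txn=∅  M[L3]=90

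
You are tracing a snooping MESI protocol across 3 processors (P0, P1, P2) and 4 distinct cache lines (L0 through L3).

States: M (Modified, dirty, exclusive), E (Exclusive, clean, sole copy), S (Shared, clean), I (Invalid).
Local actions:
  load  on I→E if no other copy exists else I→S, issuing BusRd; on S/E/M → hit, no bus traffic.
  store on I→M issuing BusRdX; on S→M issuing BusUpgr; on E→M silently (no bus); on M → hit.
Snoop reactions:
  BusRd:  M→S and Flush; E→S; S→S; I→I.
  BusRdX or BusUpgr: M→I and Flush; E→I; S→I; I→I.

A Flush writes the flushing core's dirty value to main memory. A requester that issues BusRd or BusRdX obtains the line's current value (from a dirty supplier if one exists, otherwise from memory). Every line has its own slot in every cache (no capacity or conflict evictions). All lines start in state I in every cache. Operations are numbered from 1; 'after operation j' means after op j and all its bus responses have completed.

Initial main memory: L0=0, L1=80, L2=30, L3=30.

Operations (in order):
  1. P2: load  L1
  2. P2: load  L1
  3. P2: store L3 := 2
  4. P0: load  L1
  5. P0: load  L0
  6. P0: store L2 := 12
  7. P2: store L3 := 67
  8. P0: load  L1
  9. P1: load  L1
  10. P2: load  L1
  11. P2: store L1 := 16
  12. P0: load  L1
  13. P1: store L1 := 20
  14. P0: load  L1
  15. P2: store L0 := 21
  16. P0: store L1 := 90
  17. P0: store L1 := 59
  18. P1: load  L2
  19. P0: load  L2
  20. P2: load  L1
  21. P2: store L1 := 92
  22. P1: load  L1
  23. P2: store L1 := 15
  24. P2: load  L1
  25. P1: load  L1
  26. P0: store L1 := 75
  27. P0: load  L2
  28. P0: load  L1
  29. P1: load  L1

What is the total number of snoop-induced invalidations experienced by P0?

[1] P2: load  L1 | P0:I, P1:I, P2:E(80) | bus: BusRd
[2] P2: load  L1 | P0:I, P1:I, P2:E(80) | bus: none
[3] P2: store L3 := 2 | P0:I, P1:I, P2:M(2) | bus: BusRdX
[4] P0: load  L1 | P0:S(80), P1:I, P2:S(80) | bus: BusRd
[5] P0: load  L0 | P0:E(0), P1:I, P2:I | bus: BusRd
[6] P0: store L2 := 12 | P0:M(12), P1:I, P2:I | bus: BusRdX
[7] P2: store L3 := 67 | P0:I, P1:I, P2:M(67) | bus: none
[8] P0: load  L1 | P0:S(80), P1:I, P2:S(80) | bus: none
[9] P1: load  L1 | P0:S(80), P1:S(80), P2:S(80) | bus: BusRd
[10] P2: load  L1 | P0:S(80), P1:S(80), P2:S(80) | bus: none
[11] P2: store L1 := 16 | P0:I, P1:I, P2:M(16) | bus: BusUpgr
[12] P0: load  L1 | P0:S(16), P1:I, P2:S(16) | bus: BusRd,Flush
[13] P1: store L1 := 20 | P0:I, P1:M(20), P2:I | bus: BusRdX
[14] P0: load  L1 | P0:S(20), P1:S(20), P2:I | bus: BusRd,Flush
[15] P2: store L0 := 21 | P0:I, P1:I, P2:M(21) | bus: BusRdX
[16] P0: store L1 := 90 | P0:M(90), P1:I, P2:I | bus: BusUpgr
[17] P0: store L1 := 59 | P0:M(59), P1:I, P2:I | bus: none
[18] P1: load  L2 | P0:S(12), P1:S(12), P2:I | bus: BusRd,Flush
[19] P0: load  L2 | P0:S(12), P1:S(12), P2:I | bus: none
[20] P2: load  L1 | P0:S(59), P1:I, P2:S(59) | bus: BusRd,Flush
[21] P2: store L1 := 92 | P0:I, P1:I, P2:M(92) | bus: BusUpgr
[22] P1: load  L1 | P0:I, P1:S(92), P2:S(92) | bus: BusRd,Flush
[23] P2: store L1 := 15 | P0:I, P1:I, P2:M(15) | bus: BusUpgr
[24] P2: load  L1 | P0:I, P1:I, P2:M(15) | bus: none
[25] P1: load  L1 | P0:I, P1:S(15), P2:S(15) | bus: BusRd,Flush
[26] P0: store L1 := 75 | P0:M(75), P1:I, P2:I | bus: BusRdX
[27] P0: load  L2 | P0:S(12), P1:S(12), P2:I | bus: none
[28] P0: load  L1 | P0:M(75), P1:I, P2:I | bus: none
[29] P1: load  L1 | P0:S(75), P1:S(75), P2:I | bus: BusRd,Flush

invalidations = 4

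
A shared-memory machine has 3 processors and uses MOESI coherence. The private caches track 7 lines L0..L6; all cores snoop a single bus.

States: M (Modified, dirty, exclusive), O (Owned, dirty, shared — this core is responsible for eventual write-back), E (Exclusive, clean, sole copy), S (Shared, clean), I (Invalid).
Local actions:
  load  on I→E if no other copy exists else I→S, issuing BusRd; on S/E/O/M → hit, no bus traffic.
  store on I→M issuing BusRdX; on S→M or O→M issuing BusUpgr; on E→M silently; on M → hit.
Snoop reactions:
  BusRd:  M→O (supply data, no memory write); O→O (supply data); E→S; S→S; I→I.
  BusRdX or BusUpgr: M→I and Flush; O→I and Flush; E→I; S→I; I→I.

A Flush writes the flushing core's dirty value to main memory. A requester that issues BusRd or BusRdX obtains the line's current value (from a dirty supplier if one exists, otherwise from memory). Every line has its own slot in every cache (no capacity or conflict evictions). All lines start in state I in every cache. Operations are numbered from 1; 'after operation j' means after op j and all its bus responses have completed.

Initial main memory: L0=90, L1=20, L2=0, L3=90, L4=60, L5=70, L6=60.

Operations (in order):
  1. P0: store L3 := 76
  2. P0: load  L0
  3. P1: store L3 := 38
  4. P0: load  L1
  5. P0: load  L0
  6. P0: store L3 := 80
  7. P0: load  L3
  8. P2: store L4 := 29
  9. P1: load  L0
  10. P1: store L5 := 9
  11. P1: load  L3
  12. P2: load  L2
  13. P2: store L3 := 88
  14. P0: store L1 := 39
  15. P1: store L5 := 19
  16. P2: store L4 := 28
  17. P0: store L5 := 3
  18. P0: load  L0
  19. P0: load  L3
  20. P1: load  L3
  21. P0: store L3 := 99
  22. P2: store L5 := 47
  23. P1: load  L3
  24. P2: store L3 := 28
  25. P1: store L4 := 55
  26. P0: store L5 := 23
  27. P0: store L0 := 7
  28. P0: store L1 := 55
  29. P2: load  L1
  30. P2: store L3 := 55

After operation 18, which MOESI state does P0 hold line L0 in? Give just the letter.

state = S

step 1: P0: store L3 := 76  ⟶  MII  (L3)  txn=BusRdX  M[L3]=90
step 2: P0: load  L0  ⟶  EII  (L0)  txn=BusRd  M[L0]=90
step 3: P1: store L3 := 38  ⟶  IMI  (L3)  txn=BusRdX+Flush  M[L3]=76
step 4: P0: load  L1  ⟶  EII  (L1)  txn=BusRd  M[L1]=20
step 5: P0: load  L0  ⟶  EII  (L0)  txn=∅  M[L0]=90
step 6: P0: store L3 := 80  ⟶  MII  (L3)  txn=BusRdX+Flush  M[L3]=38
step 7: P0: load  L3  ⟶  MII  (L3)  txn=∅  M[L3]=38
step 8: P2: store L4 := 29  ⟶  IIM  (L4)  txn=BusRdX  M[L4]=60
step 9: P1: load  L0  ⟶  SSI  (L0)  txn=BusRd  M[L0]=90
step 10: P1: store L5 := 9  ⟶  IMI  (L5)  txn=BusRdX  M[L5]=70
step 11: P1: load  L3  ⟶  OSI  (L3)  txn=BusRd  M[L3]=38
step 12: P2: load  L2  ⟶  IIE  (L2)  txn=BusRd  M[L2]=0
step 13: P2: store L3 := 88  ⟶  IIM  (L3)  txn=BusRdX+Flush  M[L3]=80
step 14: P0: store L1 := 39  ⟶  MII  (L1)  txn=∅  M[L1]=20
step 15: P1: store L5 := 19  ⟶  IMI  (L5)  txn=∅  M[L5]=70
step 16: P2: store L4 := 28  ⟶  IIM  (L4)  txn=∅  M[L4]=60
step 17: P0: store L5 := 3  ⟶  MII  (L5)  txn=BusRdX+Flush  M[L5]=19
step 18: P0: load  L0  ⟶  SSI  (L0)  txn=∅  M[L0]=90
step 19: P0: load  L3  ⟶  SIO  (L3)  txn=BusRd  M[L3]=80
step 20: P1: load  L3  ⟶  SSO  (L3)  txn=BusRd  M[L3]=80
step 21: P0: store L3 := 99  ⟶  MII  (L3)  txn=BusUpgr+Flush  M[L3]=88
step 22: P2: store L5 := 47  ⟶  IIM  (L5)  txn=BusRdX+Flush  M[L5]=3
step 23: P1: load  L3  ⟶  OSI  (L3)  txn=BusRd  M[L3]=88
step 24: P2: store L3 := 28  ⟶  IIM  (L3)  txn=BusRdX+Flush  M[L3]=99
step 25: P1: store L4 := 55  ⟶  IMI  (L4)  txn=BusRdX+Flush  M[L4]=28
step 26: P0: store L5 := 23  ⟶  MII  (L5)  txn=BusRdX+Flush  M[L5]=47
step 27: P0: store L0 := 7  ⟶  MII  (L0)  txn=BusUpgr  M[L0]=90
step 28: P0: store L1 := 55  ⟶  MII  (L1)  txn=∅  M[L1]=20
step 29: P2: load  L1  ⟶  OIS  (L1)  txn=BusRd  M[L1]=20
step 30: P2: store L3 := 55  ⟶  IIM  (L3)  txn=∅  M[L3]=99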